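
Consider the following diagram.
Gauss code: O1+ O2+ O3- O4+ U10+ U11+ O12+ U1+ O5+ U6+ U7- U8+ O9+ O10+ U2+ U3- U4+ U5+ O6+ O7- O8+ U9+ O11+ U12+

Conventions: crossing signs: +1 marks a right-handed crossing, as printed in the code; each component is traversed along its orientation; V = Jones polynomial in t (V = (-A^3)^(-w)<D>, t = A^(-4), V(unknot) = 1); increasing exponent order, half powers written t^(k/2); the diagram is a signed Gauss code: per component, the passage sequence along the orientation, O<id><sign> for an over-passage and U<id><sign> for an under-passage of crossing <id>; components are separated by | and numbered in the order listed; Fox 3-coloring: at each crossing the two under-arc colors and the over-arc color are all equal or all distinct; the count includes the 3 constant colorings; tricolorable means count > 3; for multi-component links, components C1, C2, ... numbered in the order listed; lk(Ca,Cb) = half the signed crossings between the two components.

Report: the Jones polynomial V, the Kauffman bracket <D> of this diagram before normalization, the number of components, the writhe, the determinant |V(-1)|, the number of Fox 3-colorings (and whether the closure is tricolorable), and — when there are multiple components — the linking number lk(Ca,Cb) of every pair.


V(t) = t^3 + t^5 - t^8
bracket: -A^-8 + A^4 + A^12, w = +8
1 component, writhe +8, over 12 crossings
det 3, colorings 9 of 3^12 — tricolorable
observation: |V(-1)| = 3: so tricolorable, since 3 divides 3


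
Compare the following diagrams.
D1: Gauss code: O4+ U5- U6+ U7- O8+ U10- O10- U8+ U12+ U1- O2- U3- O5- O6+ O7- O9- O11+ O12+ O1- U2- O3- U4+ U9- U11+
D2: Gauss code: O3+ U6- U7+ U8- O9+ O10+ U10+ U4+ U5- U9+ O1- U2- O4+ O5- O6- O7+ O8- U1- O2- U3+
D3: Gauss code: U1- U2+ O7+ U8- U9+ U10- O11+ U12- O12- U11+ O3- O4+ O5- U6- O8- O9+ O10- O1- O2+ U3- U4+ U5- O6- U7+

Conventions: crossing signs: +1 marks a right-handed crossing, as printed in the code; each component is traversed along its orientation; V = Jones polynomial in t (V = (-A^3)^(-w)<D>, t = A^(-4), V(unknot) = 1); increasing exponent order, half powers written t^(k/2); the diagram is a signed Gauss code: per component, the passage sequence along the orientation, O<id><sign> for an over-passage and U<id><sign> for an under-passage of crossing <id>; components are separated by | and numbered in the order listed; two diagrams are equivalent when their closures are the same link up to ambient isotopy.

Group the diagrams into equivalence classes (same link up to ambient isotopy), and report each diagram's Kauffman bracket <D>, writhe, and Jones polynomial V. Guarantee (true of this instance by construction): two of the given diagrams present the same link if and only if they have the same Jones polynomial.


classes: {D1, D2, D3}
V(D1) = -t^-4 + t^-3 + t^-1  [12 crossings, <D> = A^-2 + A^6 - A^10, w = -2]
V(D2) = -t^-4 + t^-3 + t^-1  [10 crossings, <D> = A^4 + A^12 - A^16, w = 0]
V(D3) = -t^-4 + t^-3 + t^-1  (w -2, c 12, <D> = A^-2 + A^6 - A^10)
insight: one V(t) for all 3 diagrams — one class (guaranteed)


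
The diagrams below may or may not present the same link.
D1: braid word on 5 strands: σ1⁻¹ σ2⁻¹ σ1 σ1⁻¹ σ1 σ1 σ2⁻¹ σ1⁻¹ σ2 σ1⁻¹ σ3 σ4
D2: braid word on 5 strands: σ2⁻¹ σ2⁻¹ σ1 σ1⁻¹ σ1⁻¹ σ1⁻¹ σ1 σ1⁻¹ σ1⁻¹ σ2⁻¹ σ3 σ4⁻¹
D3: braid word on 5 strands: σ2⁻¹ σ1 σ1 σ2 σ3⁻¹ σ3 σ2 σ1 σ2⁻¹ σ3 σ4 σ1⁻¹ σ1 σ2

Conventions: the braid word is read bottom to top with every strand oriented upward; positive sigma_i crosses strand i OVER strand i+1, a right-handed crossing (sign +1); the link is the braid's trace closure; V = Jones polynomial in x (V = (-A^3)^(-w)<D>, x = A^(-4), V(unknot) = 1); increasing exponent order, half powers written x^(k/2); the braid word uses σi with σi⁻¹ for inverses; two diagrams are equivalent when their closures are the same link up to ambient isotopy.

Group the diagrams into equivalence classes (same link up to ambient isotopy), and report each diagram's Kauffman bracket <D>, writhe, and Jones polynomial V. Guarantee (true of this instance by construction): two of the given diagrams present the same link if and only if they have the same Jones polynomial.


classes: {D1} | {D2} | {D3}
V(D1) = -x^-5 + x^-4 - x^-3 + 2x^-2 - x^-1 + 2 - x  [12 crossings, <D> = -A^-4 + 2 - A^4 + 2A^8 - A^12 + A^16 - A^20, w = 0]
D2 (bracket A^-10 + 2A^-2 - 2A^2 + A^6 - 2A^10 + A^14; 12 crossings at w = -6): V = x^-8 - 2x^-7 + x^-6 - 2x^-5 + 2x^-4 + x^-2
D3 (bracket -A^-6 + A^-2 - A^2 + 2A^6 - A^10 + A^14; 14 crossings at w = +6): V = x - x^2 + 2x^3 - x^4 + x^5 - x^6
note: 3 values of V(x) split the 3 diagrams


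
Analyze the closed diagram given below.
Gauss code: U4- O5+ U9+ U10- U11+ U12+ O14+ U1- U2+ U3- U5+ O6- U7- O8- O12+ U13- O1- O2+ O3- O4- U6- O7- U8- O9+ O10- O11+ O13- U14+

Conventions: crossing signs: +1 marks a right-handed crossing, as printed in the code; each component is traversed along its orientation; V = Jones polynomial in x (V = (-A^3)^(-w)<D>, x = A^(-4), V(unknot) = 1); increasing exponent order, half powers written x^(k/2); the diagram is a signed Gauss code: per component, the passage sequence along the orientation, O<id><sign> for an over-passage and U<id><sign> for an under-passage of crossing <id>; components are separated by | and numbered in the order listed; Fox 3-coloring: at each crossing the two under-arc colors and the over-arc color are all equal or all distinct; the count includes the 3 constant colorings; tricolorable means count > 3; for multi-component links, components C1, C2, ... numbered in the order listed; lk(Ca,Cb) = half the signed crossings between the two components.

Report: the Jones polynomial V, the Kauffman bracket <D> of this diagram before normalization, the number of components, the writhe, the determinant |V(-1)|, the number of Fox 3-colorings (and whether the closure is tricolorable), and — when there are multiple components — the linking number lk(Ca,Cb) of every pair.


Jones polynomial: V(x) = -x^-6 + x^-5 - 2x^-4 + 3x^-3 - 2x^-2 + 3x^-1 - 1 + x - x^2
<D> = -A^-14 + A^-10 - A^-6 + 3A^-2 - 2A^2 + 3A^6 - 2A^10 + A^14 - A^18; writhe -2
components 1, writhe -2 (14 crossings)
3-colorings: 9 of 3^14, det 15 — tricolorable
note: w = -2 (over 14 crossings) is diagram-only; (-A^3)^(2) removes it from V


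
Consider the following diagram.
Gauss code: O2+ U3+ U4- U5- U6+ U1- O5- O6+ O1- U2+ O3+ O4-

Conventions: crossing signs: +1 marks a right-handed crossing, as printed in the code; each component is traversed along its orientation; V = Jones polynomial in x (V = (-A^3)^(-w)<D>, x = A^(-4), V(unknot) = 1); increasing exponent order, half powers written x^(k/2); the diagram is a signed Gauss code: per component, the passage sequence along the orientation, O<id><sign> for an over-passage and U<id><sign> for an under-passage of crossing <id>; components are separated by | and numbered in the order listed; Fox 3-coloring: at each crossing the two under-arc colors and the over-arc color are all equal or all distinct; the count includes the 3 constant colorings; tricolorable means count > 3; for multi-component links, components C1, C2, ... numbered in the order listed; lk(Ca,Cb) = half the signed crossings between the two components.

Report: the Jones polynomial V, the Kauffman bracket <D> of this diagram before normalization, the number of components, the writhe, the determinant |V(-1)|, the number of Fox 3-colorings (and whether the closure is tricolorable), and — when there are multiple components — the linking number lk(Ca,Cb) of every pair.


V(x) = 1
bracket: 1, w = 0
1 component, writhe 0, over 6 crossings
det 1, colorings 3 of 3^6 — not tricolorable
observation: det 1 = |V(-1)|; not divisible by 3, so not tricolorable


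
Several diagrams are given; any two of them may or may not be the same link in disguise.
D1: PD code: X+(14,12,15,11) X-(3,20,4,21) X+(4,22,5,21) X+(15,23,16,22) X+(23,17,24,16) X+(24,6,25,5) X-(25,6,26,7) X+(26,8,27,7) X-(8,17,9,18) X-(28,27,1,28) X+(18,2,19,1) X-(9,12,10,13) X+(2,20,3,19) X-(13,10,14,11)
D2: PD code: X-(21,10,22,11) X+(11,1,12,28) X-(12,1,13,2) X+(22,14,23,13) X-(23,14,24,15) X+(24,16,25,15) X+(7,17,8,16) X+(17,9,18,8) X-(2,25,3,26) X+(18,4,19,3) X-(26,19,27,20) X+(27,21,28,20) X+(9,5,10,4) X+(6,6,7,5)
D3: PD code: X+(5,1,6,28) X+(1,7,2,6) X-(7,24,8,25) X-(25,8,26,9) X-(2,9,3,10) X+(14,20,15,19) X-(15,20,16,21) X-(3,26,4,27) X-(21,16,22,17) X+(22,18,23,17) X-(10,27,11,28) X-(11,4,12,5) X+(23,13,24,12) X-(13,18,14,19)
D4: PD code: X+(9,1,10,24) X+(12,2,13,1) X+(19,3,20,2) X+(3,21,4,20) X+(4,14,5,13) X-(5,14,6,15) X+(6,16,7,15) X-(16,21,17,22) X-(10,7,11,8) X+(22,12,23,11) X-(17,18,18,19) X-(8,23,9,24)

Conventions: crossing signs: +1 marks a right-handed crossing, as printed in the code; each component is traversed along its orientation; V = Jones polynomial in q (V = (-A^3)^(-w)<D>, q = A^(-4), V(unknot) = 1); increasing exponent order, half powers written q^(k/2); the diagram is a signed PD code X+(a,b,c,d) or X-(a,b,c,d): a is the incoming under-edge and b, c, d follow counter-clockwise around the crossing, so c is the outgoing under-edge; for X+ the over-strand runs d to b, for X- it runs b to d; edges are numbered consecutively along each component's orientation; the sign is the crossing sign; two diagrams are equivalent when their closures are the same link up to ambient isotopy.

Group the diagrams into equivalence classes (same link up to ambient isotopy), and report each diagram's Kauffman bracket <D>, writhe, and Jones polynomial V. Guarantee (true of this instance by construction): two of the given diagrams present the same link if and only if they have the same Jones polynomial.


grouping into links: {D1, D4} | {D2} | {D3}
V(D1) = q - q^2 + 2q^3 - q^4 + q^5 - q^6  (w +2, c 14, <D> = -A^-18 + A^-14 - A^-10 + 2A^-6 - A^-2 + A^2)
V(D2) = q + q^3 - q^4  [14 crossings, <D> = -A^-4 + 1 + A^8, w = +4]
D3 (bracket A^-8 - A^-4 + 2 - A^4 + A^8 - A^12; 14 crossings at w = -4): V = -q^-6 + q^-5 - q^-4 + 2q^-3 - q^-2 + q^-1
V(D4) = q - q^2 + 2q^3 - q^4 + q^5 - q^6  [12 crossings, <D> = -A^-18 + A^-14 - A^-10 + 2A^-6 - A^-2 + A^2, w = +2]
why: V(q) takes 3 values over 4 diagrams, fixing the grouping


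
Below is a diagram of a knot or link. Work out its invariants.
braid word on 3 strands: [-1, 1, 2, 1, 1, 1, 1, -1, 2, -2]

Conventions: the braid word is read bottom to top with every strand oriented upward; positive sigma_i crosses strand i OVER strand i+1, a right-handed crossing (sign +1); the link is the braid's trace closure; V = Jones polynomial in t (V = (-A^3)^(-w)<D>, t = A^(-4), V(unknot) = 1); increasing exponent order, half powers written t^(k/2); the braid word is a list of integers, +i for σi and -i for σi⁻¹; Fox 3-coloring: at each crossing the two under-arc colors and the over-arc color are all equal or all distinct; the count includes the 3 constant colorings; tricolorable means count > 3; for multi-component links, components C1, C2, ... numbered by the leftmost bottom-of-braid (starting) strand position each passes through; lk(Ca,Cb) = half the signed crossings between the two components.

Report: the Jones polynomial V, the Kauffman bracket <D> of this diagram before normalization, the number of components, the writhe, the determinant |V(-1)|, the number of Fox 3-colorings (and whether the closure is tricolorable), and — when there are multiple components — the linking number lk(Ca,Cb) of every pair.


V = t + t^3 - t^4
<D> = -A^-4 + 1 + A^8 (w = +4)
1 component over 10 crossings, w = +4
9 Fox colorings among 3^10, |V(-1)| = 3: tricolorable
why: |V(-1)| = 3: so tricolorable, since 3 divides 3


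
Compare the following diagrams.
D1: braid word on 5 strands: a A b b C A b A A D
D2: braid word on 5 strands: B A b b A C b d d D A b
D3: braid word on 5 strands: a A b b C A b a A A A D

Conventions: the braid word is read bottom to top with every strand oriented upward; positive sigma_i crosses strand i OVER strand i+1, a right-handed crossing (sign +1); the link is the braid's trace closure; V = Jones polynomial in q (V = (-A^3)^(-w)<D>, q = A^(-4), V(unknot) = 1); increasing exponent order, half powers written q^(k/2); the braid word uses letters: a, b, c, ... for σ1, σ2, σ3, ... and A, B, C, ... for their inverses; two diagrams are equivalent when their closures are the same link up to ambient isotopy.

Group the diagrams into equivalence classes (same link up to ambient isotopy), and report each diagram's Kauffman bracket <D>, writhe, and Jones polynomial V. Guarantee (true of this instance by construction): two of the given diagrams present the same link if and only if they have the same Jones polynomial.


grouping into links: {D1, D2, D3}
V(D1) = -q^-3 + 2q^-2 - 2q^-1 + 3 - 2q + 2q^2 - q^3  (w -2, c 10, <D> = -A^-18 + 2A^-14 - 2A^-10 + 3A^-6 - 2A^-2 + 2A^2 - A^6)
V(D2) = -q^-3 + 2q^-2 - 2q^-1 + 3 - 2q + 2q^2 - q^3  (w 0, c 12, <D> = -A^-12 + 2A^-8 - 2A^-4 + 3 - 2A^4 + 2A^8 - A^12)
V(D3) = -q^-3 + 2q^-2 - 2q^-1 + 3 - 2q + 2q^2 - q^3  [12 crossings, <D> = -A^-18 + 2A^-14 - 2A^-10 + 3A^-6 - 2A^-2 + 2A^2 - A^6, w = -2]
why: all 3 diagrams share one V(q), hence one class


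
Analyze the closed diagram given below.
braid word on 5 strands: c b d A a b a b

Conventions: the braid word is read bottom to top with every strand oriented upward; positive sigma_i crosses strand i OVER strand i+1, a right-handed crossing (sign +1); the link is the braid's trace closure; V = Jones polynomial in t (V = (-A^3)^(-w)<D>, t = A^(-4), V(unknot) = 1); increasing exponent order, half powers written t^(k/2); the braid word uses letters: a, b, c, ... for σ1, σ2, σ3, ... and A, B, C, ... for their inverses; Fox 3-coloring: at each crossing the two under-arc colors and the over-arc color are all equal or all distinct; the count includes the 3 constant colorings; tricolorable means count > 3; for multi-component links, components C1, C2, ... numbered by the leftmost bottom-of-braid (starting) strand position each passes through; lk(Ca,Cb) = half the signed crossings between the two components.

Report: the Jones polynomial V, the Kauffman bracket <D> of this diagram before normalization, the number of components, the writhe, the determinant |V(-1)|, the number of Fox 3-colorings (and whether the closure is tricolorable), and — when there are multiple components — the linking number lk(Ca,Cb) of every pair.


Jones polynomial: V(t) = t + t^3 - t^4
<D> = -A^2 + A^6 + A^14; writhe +6
components 1, writhe +6 (8 crossings)
3-colorings: 9 of 3^8, det 3 — tricolorable
note: det 3 = |V(-1)|; divisible by 3, so tricolorable


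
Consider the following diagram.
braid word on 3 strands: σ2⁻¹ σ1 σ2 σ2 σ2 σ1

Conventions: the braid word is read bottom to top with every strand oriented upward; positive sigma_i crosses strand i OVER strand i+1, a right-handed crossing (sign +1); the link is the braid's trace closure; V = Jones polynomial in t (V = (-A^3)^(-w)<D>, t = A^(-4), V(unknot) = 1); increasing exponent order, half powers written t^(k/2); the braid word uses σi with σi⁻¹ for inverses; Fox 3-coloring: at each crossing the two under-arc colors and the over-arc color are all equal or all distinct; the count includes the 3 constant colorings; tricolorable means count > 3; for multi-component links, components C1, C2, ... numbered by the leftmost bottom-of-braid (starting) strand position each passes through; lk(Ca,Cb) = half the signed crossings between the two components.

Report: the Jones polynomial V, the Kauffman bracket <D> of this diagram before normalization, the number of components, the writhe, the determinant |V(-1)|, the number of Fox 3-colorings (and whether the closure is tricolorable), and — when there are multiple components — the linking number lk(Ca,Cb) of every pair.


V = t - t^2 + 2t^3 - t^4 + t^5 - t^6
<D> = -A^-12 + A^-8 - A^-4 + 2 - A^4 + A^8 (w = +4)
1 component over 6 crossings, w = +4
3 Fox colorings among 3^6, |V(-1)| = 7: not tricolorable
why: the span of V is 5, forcing >= 5 crossings in any diagram


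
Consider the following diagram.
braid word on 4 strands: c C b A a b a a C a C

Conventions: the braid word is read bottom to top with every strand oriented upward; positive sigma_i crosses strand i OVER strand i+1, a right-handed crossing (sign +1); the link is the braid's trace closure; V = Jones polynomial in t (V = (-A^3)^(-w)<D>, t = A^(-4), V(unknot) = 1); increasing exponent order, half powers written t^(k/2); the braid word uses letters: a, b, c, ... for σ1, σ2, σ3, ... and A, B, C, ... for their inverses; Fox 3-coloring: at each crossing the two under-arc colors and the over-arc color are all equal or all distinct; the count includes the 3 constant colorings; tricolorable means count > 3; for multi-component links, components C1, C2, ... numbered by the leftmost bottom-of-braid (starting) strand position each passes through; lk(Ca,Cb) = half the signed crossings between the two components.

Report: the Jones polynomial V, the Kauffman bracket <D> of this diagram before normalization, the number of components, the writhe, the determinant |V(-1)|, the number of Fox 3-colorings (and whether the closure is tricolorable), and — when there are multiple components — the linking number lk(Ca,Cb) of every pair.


V = t^-1 + 3t - t^2 + 3t^3 - 2t^4 + t^5 - t^6
<D> = A^-15 - A^-11 + 2A^-7 - 3A^-3 + A - 3A^5 - A^13 (w = +3)
3 components over 11 crossings, w = +3
lk(C1,C2): +1
lk(C1,C3) = 0
linking number lk(C2,C3) = -1
9 Fox colorings among 3^11, |V(-1)| = 12: tricolorable
why: free reduction leaves σ2 σ2 σ1 σ1 σ3⁻¹ σ1 σ3⁻¹ of the original 11 letters


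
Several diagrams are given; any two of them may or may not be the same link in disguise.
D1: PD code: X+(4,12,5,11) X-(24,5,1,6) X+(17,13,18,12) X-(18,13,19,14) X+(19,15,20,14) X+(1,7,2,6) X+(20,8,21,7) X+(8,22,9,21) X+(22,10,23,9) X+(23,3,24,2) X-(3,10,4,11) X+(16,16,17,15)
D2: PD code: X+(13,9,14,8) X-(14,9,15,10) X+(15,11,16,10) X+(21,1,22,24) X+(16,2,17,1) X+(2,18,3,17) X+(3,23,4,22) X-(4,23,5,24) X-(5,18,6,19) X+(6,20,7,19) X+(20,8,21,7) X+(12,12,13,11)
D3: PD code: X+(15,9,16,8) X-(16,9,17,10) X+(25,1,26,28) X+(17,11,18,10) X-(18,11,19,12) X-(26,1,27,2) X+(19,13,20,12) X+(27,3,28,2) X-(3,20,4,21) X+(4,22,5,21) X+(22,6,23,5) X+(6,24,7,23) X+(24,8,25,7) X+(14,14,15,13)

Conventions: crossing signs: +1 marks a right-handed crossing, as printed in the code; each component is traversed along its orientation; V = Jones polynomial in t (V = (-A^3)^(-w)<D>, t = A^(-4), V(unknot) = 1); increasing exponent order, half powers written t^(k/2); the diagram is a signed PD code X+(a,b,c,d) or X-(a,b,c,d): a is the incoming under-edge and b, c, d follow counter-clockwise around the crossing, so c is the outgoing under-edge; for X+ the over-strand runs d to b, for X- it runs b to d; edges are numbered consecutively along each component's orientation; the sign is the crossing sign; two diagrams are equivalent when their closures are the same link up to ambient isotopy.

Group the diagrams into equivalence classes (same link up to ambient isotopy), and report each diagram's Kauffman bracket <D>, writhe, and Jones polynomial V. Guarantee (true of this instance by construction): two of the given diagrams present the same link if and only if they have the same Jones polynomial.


classes: {D1, D2, D3}
V(D1) = t + t^3 - t^4  [12 crossings, <D> = -A^2 + A^6 + A^14, w = +6]
V(D2) = t + t^3 - t^4  (w +6, c 12, <D> = -A^2 + A^6 + A^14)
V(D3) = t + t^3 - t^4  [14 crossings, <D> = -A^2 + A^6 + A^14, w = +6]
note: all 3 diagrams share one V(t), hence one class


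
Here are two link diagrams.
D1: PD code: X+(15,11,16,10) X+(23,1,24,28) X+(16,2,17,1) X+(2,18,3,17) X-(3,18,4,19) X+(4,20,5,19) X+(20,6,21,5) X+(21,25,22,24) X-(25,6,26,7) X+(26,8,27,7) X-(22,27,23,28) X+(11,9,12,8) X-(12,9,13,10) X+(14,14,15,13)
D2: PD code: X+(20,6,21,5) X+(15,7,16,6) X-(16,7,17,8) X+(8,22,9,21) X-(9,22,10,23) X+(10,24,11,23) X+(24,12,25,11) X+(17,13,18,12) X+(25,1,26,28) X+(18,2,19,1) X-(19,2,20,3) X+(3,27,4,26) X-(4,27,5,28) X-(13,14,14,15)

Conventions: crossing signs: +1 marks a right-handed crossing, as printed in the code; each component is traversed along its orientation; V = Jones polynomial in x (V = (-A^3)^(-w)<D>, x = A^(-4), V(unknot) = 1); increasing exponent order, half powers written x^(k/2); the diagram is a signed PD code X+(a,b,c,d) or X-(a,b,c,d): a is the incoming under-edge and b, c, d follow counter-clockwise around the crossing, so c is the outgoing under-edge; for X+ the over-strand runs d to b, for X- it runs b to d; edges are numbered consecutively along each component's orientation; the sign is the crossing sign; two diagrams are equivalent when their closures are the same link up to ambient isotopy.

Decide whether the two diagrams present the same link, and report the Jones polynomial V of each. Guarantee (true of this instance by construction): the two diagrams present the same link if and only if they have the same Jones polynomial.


same link: yes
V(D1) = x + x^3 - x^4  [14 crossings, <D> = -A^2 + A^6 + A^14, w = +6]
D2 (bracket -A^-4 + 1 + A^8; 14 crossings at w = +4): V = x + x^3 - x^4
note: Reidemeister moves carry D1 (14 crossings) to D2 (14)


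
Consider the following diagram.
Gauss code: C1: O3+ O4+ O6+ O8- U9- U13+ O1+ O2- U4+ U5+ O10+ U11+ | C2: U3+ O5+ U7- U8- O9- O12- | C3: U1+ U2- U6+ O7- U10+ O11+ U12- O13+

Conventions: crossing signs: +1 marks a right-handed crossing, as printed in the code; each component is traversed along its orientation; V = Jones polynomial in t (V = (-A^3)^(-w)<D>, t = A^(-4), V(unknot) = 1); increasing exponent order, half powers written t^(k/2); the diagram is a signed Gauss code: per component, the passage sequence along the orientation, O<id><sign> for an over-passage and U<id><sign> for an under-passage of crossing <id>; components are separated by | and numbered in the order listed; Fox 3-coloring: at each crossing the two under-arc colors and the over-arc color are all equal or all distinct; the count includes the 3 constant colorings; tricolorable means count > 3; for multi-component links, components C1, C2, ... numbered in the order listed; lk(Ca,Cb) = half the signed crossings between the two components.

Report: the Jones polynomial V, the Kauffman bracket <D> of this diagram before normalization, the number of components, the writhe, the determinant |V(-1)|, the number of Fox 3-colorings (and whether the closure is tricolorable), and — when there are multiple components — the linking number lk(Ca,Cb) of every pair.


V = t^-1 + 2t - t^2 + 2t^3 - t^4 + t^5
<D> = -A^-11 + A^-7 - 2A^-3 + A - 2A^5 - A^13 (w = +3)
3 components over 13 crossings, w = +3
lk(C1,C2): 0
lk(C1,C3) = +2
linking number lk(C2,C3) = -1
3 Fox colorings among 3^13, |V(-1)| = 8: not tricolorable
why: summing lk over 3 pairs gives +1


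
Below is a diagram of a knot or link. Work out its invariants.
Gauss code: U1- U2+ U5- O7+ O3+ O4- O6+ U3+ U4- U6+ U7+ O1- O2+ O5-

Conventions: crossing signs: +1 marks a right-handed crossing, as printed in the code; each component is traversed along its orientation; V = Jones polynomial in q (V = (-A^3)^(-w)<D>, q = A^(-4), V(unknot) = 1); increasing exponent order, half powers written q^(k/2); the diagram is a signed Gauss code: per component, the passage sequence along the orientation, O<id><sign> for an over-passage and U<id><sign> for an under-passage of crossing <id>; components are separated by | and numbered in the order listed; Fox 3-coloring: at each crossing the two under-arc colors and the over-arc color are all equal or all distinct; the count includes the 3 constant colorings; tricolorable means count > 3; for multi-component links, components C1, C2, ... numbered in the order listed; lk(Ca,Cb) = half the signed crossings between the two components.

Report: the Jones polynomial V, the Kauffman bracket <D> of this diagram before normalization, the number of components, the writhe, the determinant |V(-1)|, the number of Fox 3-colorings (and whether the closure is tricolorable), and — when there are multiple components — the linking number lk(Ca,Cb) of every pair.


V(q) = 1
bracket: -A^3, w = +1
1 component, writhe +1, over 7 crossings
det 1, colorings 3 of 3^7 — not tricolorable
observation: det 1 = |V(-1)|; not divisible by 3, so not tricolorable


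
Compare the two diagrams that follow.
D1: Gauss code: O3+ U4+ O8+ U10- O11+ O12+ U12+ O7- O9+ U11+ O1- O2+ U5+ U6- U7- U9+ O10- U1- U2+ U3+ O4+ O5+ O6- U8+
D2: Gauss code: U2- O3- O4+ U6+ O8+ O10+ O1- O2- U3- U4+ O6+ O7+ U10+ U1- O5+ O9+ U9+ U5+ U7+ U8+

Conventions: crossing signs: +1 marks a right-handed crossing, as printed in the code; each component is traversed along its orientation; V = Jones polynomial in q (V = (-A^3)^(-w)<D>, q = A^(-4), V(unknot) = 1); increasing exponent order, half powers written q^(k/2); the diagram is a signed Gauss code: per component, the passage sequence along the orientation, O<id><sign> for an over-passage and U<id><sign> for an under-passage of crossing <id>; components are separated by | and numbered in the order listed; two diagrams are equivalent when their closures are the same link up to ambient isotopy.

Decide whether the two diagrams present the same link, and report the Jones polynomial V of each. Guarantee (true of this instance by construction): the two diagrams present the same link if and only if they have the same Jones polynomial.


equivalent: no
D1 (bracket -A^-4 + 1 + A^8; 12 crossings at w = +4): V = q + q^3 - q^4
V(D2) = 1  (w +4, c 10, <D> = A^12)
key observation: 2 classes among 2 diagrams; unequal V(q) rules out equality


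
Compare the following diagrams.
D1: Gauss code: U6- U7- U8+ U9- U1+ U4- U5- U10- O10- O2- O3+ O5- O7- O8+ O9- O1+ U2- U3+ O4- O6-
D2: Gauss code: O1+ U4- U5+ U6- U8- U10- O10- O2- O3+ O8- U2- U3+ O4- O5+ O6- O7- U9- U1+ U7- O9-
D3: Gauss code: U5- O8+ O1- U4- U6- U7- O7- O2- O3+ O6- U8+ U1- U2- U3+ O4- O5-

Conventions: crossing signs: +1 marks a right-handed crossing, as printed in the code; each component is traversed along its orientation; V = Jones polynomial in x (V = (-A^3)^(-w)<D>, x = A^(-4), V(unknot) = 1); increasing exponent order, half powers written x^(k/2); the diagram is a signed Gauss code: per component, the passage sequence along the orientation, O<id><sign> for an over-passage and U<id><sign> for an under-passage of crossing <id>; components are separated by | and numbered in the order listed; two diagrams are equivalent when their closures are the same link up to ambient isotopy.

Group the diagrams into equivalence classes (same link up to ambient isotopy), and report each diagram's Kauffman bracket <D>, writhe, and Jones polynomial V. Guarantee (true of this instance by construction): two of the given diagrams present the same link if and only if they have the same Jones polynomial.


grouping into links: {D1, D2, D3}
V(D1) = 1  (w -4, c 10, <D> = A^-12)
D2 (bracket A^-12; 10 crossings at w = -4): V = 1
D3 (bracket A^-12; 8 crossings at w = -4): V = 1
why: all 3 diagrams share one V(x), hence one class


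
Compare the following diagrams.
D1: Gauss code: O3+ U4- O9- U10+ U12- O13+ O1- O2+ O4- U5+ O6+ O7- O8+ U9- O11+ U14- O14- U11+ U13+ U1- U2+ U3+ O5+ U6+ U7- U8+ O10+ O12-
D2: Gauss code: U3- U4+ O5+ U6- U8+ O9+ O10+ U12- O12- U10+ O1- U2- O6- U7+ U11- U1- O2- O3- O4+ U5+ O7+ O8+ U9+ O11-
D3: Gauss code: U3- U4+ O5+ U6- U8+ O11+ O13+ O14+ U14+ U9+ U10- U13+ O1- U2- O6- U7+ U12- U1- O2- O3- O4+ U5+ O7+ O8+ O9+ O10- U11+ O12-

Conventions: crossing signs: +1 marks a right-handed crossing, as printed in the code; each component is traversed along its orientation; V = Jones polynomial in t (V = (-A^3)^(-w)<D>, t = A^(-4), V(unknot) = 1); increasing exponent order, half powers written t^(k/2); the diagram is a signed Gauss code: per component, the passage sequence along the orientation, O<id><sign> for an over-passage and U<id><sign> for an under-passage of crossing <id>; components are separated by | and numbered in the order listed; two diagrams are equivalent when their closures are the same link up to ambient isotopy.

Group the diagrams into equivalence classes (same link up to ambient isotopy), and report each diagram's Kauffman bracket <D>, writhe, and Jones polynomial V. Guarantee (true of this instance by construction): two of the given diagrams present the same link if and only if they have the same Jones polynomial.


equivalence classes: {D1} | {D2, D3}
D1 (bracket -A^-10 + A^-6 + A^2; 14 crossings at w = +2): V = t + t^3 - t^4
D2 (bracket -A^-12 + 2A^-8 - 2A^-4 + 3 - 2A^4 + 2A^8 - A^12; 12 crossings at w = 0): V = -t^-3 + 2t^-2 - 2t^-1 + 3 - 2t + 2t^2 - t^3
V(D3) = -t^-3 + 2t^-2 - 2t^-1 + 3 - 2t + 2t^2 - t^3  (w +2, c 14, <D> = -A^-6 + 2A^-2 - 2A^2 + 3A^6 - 2A^10 + 2A^14 - A^18)
observation: V(t) takes 2 values over 3 diagrams, fixing the grouping


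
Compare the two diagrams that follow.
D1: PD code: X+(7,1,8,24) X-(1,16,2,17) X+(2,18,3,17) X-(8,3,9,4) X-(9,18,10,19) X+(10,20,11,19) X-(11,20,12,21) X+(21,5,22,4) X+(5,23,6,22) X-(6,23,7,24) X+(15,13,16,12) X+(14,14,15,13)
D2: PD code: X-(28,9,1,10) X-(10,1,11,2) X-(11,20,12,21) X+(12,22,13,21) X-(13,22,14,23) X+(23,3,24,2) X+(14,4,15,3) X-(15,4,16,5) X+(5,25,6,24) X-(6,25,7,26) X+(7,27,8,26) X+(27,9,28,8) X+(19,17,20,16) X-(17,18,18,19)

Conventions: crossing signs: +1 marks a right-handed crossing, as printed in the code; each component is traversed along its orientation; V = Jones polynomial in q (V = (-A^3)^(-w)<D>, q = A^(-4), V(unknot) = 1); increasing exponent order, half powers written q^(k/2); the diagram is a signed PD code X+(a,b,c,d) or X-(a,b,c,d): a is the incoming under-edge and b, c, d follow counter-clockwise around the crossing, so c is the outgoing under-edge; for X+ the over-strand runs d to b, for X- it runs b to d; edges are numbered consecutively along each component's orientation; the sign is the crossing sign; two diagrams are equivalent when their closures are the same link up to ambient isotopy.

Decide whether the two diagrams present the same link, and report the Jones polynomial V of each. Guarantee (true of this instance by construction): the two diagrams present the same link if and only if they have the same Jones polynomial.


same link: yes
V(D1) = 1  [12 crossings, <D> = A^6, w = +2]
V(D2) = 1  (w 0, c 14, <D> = 1)
note: one V(q) for all 2 diagrams — one class (guaranteed)


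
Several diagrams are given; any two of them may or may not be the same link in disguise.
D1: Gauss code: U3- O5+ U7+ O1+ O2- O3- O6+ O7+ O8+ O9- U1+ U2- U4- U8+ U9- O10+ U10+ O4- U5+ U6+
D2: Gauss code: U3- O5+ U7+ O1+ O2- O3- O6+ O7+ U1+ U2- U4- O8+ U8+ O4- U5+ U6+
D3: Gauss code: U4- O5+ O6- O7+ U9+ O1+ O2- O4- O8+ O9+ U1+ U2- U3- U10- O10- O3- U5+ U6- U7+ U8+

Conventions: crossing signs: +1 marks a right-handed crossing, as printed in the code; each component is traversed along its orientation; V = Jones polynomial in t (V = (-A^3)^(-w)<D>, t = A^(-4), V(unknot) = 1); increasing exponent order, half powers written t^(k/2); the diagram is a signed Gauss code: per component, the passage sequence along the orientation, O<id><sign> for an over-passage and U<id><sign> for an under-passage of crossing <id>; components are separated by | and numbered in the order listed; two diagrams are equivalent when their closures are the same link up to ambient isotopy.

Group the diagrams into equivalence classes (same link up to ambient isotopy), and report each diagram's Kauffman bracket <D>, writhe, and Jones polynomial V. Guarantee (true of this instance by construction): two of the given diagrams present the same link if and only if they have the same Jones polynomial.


grouping into links: {D1, D2, D3}
V(D1) = 1  (w +2, c 10, <D> = A^6)
V(D2) = 1  (w +2, c 8, <D> = A^6)
D3 (bracket 1; 10 crossings at w = 0): V = 1
why: one V(t) for all 3 diagrams — one class (guaranteed)


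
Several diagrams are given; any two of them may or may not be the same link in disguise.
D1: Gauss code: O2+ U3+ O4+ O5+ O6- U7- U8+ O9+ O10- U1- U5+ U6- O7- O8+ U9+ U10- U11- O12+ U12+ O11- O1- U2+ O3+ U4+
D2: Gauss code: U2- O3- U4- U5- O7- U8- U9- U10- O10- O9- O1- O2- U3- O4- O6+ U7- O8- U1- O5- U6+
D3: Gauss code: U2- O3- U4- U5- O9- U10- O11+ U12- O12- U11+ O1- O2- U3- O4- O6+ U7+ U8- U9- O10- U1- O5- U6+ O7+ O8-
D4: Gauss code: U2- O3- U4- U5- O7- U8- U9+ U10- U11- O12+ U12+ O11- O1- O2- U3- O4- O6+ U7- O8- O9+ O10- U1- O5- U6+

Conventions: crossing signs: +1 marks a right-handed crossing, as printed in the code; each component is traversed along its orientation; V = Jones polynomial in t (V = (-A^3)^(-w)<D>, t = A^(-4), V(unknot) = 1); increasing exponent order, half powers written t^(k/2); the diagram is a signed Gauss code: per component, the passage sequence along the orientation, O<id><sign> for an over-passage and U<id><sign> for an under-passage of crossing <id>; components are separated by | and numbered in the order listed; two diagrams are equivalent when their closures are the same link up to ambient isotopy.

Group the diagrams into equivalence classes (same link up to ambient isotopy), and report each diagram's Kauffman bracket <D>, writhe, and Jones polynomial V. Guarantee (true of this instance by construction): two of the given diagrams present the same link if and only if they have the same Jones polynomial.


classes: {D1} | {D2, D3, D4}
V(D1) = t + t^3 - t^4  [12 crossings, <D> = -A^-10 + A^-6 + A^2, w = +2]
V(D2) = -t^-9 + 2t^-8 - 3t^-7 + 3t^-6 - 3t^-5 + 3t^-4 - t^-3 + t^-2  [10 crossings, <D> = A^-16 - A^-12 + 3A^-8 - 3A^-4 + 3 - 3A^4 + 2A^8 - A^12, w = -8]
D3 (bracket A^-10 - A^-6 + 3A^-2 - 3A^2 + 3A^6 - 3A^10 + 2A^14 - A^18; 12 crossings at w = -6): V = -t^-9 + 2t^-8 - 3t^-7 + 3t^-6 - 3t^-5 + 3t^-4 - t^-3 + t^-2
V(D4) = -t^-9 + 2t^-8 - 3t^-7 + 3t^-6 - 3t^-5 + 3t^-4 - t^-3 + t^-2  (w -6, c 12, <D> = A^-10 - A^-6 + 3A^-2 - 3A^2 + 3A^6 - 3A^10 + 2A^14 - A^18)
note: 2 classes among 4 diagrams; unequal V(t) rules out equality


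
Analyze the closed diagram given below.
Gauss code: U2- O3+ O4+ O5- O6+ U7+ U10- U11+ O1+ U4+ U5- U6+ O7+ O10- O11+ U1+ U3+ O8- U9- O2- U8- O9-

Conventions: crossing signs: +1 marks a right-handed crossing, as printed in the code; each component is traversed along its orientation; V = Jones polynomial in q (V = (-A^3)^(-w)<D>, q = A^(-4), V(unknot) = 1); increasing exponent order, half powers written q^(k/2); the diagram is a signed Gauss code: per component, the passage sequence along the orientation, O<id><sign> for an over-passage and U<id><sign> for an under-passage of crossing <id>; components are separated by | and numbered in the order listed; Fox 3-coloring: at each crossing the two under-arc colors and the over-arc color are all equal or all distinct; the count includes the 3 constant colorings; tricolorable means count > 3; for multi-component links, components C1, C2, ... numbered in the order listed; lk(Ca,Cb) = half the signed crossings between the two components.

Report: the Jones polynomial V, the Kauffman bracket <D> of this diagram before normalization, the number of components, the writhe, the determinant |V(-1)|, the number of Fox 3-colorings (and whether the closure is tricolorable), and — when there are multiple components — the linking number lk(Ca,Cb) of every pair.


V(q) = -q^-3 + q^-2 - q^-1 + 3 - q + q^2 - q^3
bracket: A^-9 - A^-5 + A^-1 - 3A^3 + A^7 - A^11 + A^15, w = +1
1 component, writhe +1, over 11 crossings
det 9, colorings 27 of 3^11 — tricolorable
observation: |V(-1)| = 9: so tricolorable, since 3 divides 9


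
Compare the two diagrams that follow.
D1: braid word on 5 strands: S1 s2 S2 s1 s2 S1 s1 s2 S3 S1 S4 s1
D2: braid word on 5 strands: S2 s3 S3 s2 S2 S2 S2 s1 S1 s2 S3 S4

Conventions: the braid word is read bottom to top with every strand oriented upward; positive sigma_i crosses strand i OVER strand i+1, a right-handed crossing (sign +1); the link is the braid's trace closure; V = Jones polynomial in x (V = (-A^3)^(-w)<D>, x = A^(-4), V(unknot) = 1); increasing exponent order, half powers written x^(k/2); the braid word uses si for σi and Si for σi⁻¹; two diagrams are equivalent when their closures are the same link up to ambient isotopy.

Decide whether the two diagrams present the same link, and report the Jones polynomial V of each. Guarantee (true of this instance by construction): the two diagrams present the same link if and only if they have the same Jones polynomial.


same link: no
V(D1) = 1 + x + x^2 + x^3  [12 crossings, <D> = A^-12 + A^-8 + A^-4 + 1, w = 0]
V(D2) = x^-3 + x^-2 + x^-1 + 1  [12 crossings, <D> = A^-12 + A^-8 + A^-4 + 1, w = -4]
insight: comparing 2 Jones polynomials yields 2 groups


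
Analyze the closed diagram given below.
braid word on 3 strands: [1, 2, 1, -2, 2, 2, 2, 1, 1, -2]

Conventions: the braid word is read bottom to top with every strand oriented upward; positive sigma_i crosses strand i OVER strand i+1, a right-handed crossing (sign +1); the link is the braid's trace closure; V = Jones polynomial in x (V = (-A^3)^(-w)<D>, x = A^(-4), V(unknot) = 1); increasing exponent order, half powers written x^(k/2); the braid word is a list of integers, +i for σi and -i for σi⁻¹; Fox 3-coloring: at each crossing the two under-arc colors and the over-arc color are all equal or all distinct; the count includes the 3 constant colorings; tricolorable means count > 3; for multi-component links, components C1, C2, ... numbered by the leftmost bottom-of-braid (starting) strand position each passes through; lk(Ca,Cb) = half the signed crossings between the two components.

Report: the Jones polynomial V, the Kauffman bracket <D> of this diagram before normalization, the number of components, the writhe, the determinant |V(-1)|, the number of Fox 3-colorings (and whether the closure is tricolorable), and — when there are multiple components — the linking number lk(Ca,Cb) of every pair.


V = x^2 + 2x^4 - 2x^5 + x^6 - 2x^7 + x^8
<D> = A^-14 - 2A^-10 + A^-6 - 2A^-2 + 2A^2 + A^10 (w = +6)
1 component over 10 crossings, w = +6
27 Fox colorings among 3^10, |V(-1)| = 9: tricolorable
why: w = +6 shifts under R1 moves; the (-A^3)^(-6) factor cancels that in V


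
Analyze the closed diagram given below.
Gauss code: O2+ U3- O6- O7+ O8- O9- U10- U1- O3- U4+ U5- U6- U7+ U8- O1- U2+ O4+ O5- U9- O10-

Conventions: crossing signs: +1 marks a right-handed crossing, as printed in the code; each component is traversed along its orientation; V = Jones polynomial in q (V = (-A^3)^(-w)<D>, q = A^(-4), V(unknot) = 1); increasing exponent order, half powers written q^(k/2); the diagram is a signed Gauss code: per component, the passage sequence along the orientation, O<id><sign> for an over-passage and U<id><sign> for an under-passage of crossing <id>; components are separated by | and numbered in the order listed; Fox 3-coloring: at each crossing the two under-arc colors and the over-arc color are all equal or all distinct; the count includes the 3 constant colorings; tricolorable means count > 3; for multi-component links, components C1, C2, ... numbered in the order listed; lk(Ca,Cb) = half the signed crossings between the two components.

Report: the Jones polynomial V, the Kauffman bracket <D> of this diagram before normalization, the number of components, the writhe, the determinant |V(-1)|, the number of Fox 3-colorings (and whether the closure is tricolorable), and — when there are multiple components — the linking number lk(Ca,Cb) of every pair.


V(q) = -q^-6 + q^-5 - q^-4 + 2q^-3 - q^-2 + q^-1
bracket: A^-8 - A^-4 + 2 - A^4 + A^8 - A^12, w = -4
1 component, writhe -4, over 10 crossings
det 7, colorings 3 of 3^10 — not tricolorable
observation: the span of V is 5, forcing >= 5 crossings in any diagram


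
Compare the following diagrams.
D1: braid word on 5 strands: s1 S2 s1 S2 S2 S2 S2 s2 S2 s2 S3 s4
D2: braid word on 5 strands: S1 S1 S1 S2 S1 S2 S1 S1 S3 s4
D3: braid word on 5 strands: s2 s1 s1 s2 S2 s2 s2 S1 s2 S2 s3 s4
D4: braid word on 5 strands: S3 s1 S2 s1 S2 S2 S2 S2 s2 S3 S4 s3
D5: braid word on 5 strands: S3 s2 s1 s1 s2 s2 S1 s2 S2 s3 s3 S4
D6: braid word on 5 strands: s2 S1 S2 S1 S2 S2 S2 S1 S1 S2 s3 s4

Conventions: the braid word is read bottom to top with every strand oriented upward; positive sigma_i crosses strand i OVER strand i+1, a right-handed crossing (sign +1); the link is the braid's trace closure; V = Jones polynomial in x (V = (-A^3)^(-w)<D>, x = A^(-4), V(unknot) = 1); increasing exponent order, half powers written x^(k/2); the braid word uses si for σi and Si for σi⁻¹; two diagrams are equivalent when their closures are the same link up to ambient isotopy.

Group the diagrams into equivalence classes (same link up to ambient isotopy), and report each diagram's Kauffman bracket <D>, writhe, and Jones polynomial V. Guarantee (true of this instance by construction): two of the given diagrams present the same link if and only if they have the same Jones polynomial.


classes: {D1, D4} | {D2, D6} | {D3, D5}
V(D1) = x^-5 - 2x^-4 + 2x^-3 - 2x^-2 + 2x^-1 - 1 + x  [12 crossings, <D> = A^-10 - A^-6 + 2A^-2 - 2A^2 + 2A^6 - 2A^10 + A^14, w = -2]
D2 (bracket A^-12 + A^-4 - 1 + A^4 - A^8 + A^12 - A^16; 10 crossings at w = -8): V = -x^-10 + x^-9 - x^-8 + x^-7 - x^-6 + x^-5 + x^-3
V(D3) = x - x^2 + 2x^3 - x^4 + x^5 - x^6  [12 crossings, <D> = -A^-6 + A^-2 - A^2 + 2A^6 - A^10 + A^14, w = +6]
V(D4) = x^-5 - 2x^-4 + 2x^-3 - 2x^-2 + 2x^-1 - 1 + x  (w -4, c 12, <D> = A^-16 - A^-12 + 2A^-8 - 2A^-4 + 2 - 2A^4 + A^8)
V(D5) = x - x^2 + 2x^3 - x^4 + x^5 - x^6  [12 crossings, <D> = -A^-12 + A^-8 - A^-4 + 2 - A^4 + A^8, w = +4]
D6 (bracket A^-6 + A^2 - A^6 + A^10 - A^14 + A^18 - A^22; 12 crossings at w = -6): V = -x^-10 + x^-9 - x^-8 + x^-7 - x^-6 + x^-5 + x^-3
note: comparing 6 Jones polynomials yields 3 groups
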